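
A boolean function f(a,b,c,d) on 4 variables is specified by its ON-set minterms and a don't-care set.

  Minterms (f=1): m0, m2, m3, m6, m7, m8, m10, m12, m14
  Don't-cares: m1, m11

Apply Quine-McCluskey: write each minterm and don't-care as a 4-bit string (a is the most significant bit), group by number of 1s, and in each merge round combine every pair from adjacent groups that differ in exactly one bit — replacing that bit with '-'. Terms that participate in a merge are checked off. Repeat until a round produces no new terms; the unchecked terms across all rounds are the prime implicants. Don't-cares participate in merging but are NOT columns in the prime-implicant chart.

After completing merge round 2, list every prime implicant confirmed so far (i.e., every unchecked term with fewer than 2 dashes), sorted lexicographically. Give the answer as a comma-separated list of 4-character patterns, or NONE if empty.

[col 0] 0000*, 0001*, 0010*, 0011*, 0110*, 0111*, 1000*, 1010*, 1011*, 1100*, 1110*
[col 1] -000*, -010*, -011*, -110*, 0-10*, 0-11*, 00-0*, 00-1*, 000-*, 001-*, 011-*, 1-00*, 1-10*, 10-0*, 101-*, 11-0*
[col 2] --10, -0-0, -01-, 0-1-, 00--, 1--0
Prime implicants: --10, -0-0, -01-, 0-1-, 00--, 1--0

NONE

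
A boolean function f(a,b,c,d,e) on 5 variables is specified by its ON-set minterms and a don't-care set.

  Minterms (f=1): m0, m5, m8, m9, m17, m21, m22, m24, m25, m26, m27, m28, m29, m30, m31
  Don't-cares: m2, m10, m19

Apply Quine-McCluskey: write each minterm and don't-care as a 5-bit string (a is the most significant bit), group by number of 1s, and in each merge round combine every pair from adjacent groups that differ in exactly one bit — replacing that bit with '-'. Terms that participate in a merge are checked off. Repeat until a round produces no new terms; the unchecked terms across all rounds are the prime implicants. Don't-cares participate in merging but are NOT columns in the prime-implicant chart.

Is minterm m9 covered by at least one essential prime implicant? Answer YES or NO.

[col 0] 00000*, 00010*, 00101*, 01000*, 01001*, 01010*, 10001*, 10011*, 10101*, 10110*, 11000*, 11001*, 11010*, 11011*, 11100*, 11101*, 11110*, 11111*
[col 1] -0101, -1000*, -1001*, -1010*, 0-000*, 0-010*, 000-0*, 010-0*, 0100-*, 1-001*, 1-011*, 1-101*, 1-110, 10-01*, 100-1*, 11-00*, 11-01*, 11-10*, 11-11*, 110-0*, 110-1*, 1100-*, 1101-*, 111-0*, 111-1*, 1110-*, 1111-*
[col 2] -10-0, -100-, 0-0-0, 1--01, 1-0-1, 11--0*, 11--1*, 11-0-*, 11-1-*, 110--*, 111--*
[col 3] 11---
Prime implicants: -0101, -10-0, -100-, 0-0-0, 1--01, 1-0-1, 1-110, 11---
PI chart (minterm → PIs covering it):
  0 | 0-0-0  (sole → essential)
  5 | -0101  (sole → essential)
  8 | -10-0,-100-,0-0-0
  9 | -100-  (sole → essential)
  17 | 1--01,1-0-1
  21 | -0101,1--01
  22 | 1-110  (sole → essential)
  24 | -10-0,-100-,11---
  25 | -100-,1--01,1-0-1,11---
  26 | -10-0,11---
  27 | 1-0-1,11---
  28 | 11---  (sole → essential)
  29 | 1--01,11---
  30 | 1-110,11---
  31 | 11---  (sole → essential)
Essential prime implicants: -0101, -100-, 0-0-0, 1-110, 11---

YES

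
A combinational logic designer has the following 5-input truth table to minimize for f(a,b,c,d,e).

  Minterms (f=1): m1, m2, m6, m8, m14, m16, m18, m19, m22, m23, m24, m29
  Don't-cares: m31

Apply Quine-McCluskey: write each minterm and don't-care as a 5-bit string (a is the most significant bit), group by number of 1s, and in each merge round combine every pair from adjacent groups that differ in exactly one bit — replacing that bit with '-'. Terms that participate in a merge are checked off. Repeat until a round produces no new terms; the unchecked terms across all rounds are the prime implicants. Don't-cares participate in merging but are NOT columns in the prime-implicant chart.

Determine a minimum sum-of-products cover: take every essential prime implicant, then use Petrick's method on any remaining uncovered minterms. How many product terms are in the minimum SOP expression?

7

Round 0: 00001 00010✓ 00110✓ 01000✓ 01110✓ 10000✓ 10010✓ 10011✓ 10110✓ 10111✓ 11000✓ 11101✓ 11111✓
Round 1: -0010✓ -0110✓ -1000 0-110 00-10✓ 1-000 1-111 10-10✓ 10-11✓ 100-0 1001-✓ 1011-✓ 111-1
Round 2: -0-10 10-1-
PIs = {-0-10, -1000, 0-110, 00001, 1-000, 1-111, 10-1-, 100-0, 111-1}
Coverage chart:
  m1: 00001 ←essential
  m2: -0-10 ←essential
  m6: -0-10,0-110
  m8: -1000 ←essential
  m14: 0-110 ←essential
  m16: 1-000,100-0
  m18: -0-10,10-1-,100-0
  m19: 10-1- ←essential
  m22: -0-10,10-1-
  m23: 1-111,10-1-
  m24: -1000,1-000
  m29: 111-1 ←essential
Essential: -0-10, -1000, 0-110, 00001, 10-1-, 111-1
Petrick residual → 1-000
Min cover (7 terms): b'de' + bc'd'e' + a'cde' + a'b'c'd'e + ac'd'e' + ab'd + abce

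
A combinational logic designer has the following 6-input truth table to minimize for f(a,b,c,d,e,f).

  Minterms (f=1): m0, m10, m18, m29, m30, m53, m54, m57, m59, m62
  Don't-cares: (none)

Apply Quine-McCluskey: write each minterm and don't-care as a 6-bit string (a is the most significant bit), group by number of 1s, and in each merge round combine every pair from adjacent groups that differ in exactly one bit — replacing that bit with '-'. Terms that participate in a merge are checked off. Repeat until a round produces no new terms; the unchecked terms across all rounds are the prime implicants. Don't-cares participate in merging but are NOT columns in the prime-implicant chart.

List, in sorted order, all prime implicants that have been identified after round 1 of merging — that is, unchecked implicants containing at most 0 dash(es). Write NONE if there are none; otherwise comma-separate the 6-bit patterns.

Round 0: 000000 001010 010010 011101 011110✓ 110101 110110✓ 111001✓ 111011✓ 111110✓
Round 1: -11110 11-110 1110-1
PIs = {-11110, 000000, 001010, 010010, 011101, 11-110, 110101, 1110-1}

000000, 001010, 010010, 011101, 110101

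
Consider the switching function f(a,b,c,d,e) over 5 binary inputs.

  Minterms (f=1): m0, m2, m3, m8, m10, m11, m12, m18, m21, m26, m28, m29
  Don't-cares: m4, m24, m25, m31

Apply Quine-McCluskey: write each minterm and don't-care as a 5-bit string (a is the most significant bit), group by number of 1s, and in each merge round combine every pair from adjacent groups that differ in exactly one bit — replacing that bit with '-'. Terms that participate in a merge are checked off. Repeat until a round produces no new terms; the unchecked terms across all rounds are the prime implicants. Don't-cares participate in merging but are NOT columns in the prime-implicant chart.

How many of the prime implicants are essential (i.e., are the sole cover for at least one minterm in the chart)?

size-2^0 implicants → 00000(✓)  00010(✓)  00011(✓)  00100(✓)  01000(✓)  01010(✓)  01011(✓)  01100(✓)  10010(✓)  10101(✓)  11000(✓)  11001(✓)  11010(✓)  11100(✓)  11101(✓)  11111(✓)
size-2^1 implicants → -0010(✓)  -1000(✓)  -1010(✓)  -1100(✓)  0-000(✓)  0-010(✓)  0-011(✓)  0-100(✓)  00-00(✓)  000-0(✓)  0001-(✓)  01-00(✓)  010-0(✓)  0101-(✓)  1-010(✓)  1-101  11-00(✓)  11-01(✓)  110-0(✓)  1100-(✓)  111-1  1110-(✓)
size-2^2 implicants → --010  -1-00  -10-0  0--00  0-0-0  0-01-  11-0-
Unchecked terms (primes): --010, -1-00, -10-0, 0--00, 0-0-0, 0-01-, 1-101, 11-0-, 111-1
Minterm coverage:
  m0 ⊆ 0--00,0-0-0
  m2 ⊆ --010,0-0-0,0-01-
  m3 ⊆ 0-01- [E]
  m8 ⊆ -1-00,-10-0,0--00,0-0-0
  m10 ⊆ --010,-10-0,0-0-0,0-01-
  m11 ⊆ 0-01- [E]
  m12 ⊆ -1-00,0--00
  m18 ⊆ --010 [E]
  m21 ⊆ 1-101 [E]
  m26 ⊆ --010,-10-0
  m28 ⊆ -1-00,11-0-
  m29 ⊆ 1-101,11-0-,111-1
E = {--010, 0-01-, 1-101}

3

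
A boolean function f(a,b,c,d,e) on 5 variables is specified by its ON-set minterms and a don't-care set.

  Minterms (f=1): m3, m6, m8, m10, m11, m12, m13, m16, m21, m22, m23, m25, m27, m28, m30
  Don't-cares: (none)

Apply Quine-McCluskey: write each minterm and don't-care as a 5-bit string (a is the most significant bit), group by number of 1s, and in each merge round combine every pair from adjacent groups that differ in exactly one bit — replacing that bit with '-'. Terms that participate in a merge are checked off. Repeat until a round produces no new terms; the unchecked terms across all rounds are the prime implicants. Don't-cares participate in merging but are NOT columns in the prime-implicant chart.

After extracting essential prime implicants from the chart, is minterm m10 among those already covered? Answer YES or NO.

NO

size-2^0 implicants → 00011(✓)  00110(✓)  01000(✓)  01010(✓)  01011(✓)  01100(✓)  01101(✓)  10000  10101(✓)  10110(✓)  10111(✓)  11001(✓)  11011(✓)  11100(✓)  11110(✓)
size-2^1 implicants → -0110  -1011  -1100  0-011  01-00  010-0  0101-  0110-  1-110  101-1  1011-  110-1  111-0
Unchecked terms (primes): -0110, -1011, -1100, 0-011, 01-00, 010-0, 0101-, 0110-, 1-110, 10000, 101-1, 1011-, 110-1, 111-0
Minterm coverage:
  m3 ⊆ 0-011 [E]
  m6 ⊆ -0110 [E]
  m8 ⊆ 01-00,010-0
  m10 ⊆ 010-0,0101-
  m11 ⊆ -1011,0-011,0101-
  m12 ⊆ -1100,01-00,0110-
  m13 ⊆ 0110- [E]
  m16 ⊆ 10000 [E]
  m21 ⊆ 101-1 [E]
  m22 ⊆ -0110,1-110,1011-
  m23 ⊆ 101-1,1011-
  m25 ⊆ 110-1 [E]
  m27 ⊆ -1011,110-1
  m28 ⊆ -1100,111-0
  m30 ⊆ 1-110,111-0
E = {-0110, 0-011, 0110-, 10000, 101-1, 110-1}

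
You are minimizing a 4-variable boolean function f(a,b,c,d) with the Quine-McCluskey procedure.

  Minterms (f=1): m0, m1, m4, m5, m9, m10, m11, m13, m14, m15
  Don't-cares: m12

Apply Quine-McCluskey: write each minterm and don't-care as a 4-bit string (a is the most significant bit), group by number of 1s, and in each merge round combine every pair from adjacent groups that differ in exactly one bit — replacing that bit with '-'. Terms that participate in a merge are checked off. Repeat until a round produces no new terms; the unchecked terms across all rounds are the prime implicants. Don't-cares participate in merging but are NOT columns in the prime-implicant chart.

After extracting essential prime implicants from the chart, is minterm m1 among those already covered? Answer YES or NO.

[col 0] 0000*, 0001*, 0100*, 0101*, 1001*, 1010*, 1011*, 1100*, 1101*, 1110*, 1111*
[col 1] -001*, -100*, -101*, 0-00*, 0-01*, 000-*, 010-*, 1-01*, 1-10*, 1-11*, 10-1*, 101-*, 11-0*, 11-1*, 110-*, 111-*
[col 2] --01, -10-, 0-0-, 1--1, 1-1-, 11--
Prime implicants: --01, -10-, 0-0-, 1--1, 1-1-, 11--
PI chart (minterm → PIs covering it):
  0 | 0-0-  (sole → essential)
  1 | --01,0-0-
  4 | -10-,0-0-
  5 | --01,-10-,0-0-
  9 | --01,1--1
  10 | 1-1-  (sole → essential)
  11 | 1--1,1-1-
  13 | --01,-10-,1--1,11--
  14 | 1-1-,11--
  15 | 1--1,1-1-,11--
Essential prime implicants: 0-0-, 1-1-

YES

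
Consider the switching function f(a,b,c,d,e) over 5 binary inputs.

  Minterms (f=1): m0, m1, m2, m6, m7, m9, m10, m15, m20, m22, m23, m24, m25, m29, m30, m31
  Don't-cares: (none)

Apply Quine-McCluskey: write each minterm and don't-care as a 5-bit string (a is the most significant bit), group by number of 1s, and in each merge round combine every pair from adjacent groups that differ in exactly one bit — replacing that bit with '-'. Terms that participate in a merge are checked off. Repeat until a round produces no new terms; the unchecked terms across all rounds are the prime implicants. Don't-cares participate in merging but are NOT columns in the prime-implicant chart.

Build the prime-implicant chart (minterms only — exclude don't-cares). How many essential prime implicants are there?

[col 0] 00000*, 00001*, 00010*, 00110*, 00111*, 01001*, 01010*, 01111*, 10100*, 10110*, 10111*, 11000*, 11001*, 11101*, 11110*, 11111*
[col 1] -0110*, -0111*, -1001, -1111*, 0-001, 0-010, 0-111*, 00-10, 000-0, 0000-, 0011-*, 1-110*, 1-111*, 101-0, 1011-*, 11-01, 1100-, 111-1, 1111-*
[col 2] --111, -011-, 1-11-
Prime implicants: --111, -011-, -1001, 0-001, 0-010, 00-10, 000-0, 0000-, 1-11-, 101-0, 11-01, 1100-, 111-1
PI chart (minterm → PIs covering it):
  0 | 000-0,0000-
  1 | 0-001,0000-
  2 | 0-010,00-10,000-0
  6 | -011-,00-10
  7 | --111,-011-
  9 | -1001,0-001
  10 | 0-010  (sole → essential)
  15 | --111  (sole → essential)
  20 | 101-0  (sole → essential)
  22 | -011-,1-11-,101-0
  23 | --111,-011-,1-11-
  24 | 1100-  (sole → essential)
  25 | -1001,11-01,1100-
  29 | 11-01,111-1
  30 | 1-11-  (sole → essential)
  31 | --111,1-11-,111-1
Essential prime implicants: --111, 0-010, 1-11-, 101-0, 1100-

5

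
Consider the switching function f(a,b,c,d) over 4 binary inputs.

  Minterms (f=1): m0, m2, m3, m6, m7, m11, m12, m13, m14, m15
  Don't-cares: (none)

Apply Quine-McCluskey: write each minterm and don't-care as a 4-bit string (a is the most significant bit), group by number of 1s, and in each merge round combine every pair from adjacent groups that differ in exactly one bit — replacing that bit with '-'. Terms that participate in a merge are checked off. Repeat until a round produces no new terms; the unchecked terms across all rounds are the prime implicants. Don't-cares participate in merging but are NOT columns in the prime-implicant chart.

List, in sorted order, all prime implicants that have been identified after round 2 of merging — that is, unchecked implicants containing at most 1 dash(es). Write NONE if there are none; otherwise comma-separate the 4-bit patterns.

00-0

[col 0] 0000*, 0010*, 0011*, 0110*, 0111*, 1011*, 1100*, 1101*, 1110*, 1111*
[col 1] -011*, -110*, -111*, 0-10*, 0-11*, 00-0, 001-*, 011-*, 1-11*, 11-0*, 11-1*, 110-*, 111-*
[col 2] --11, -11-, 0-1-, 11--
Prime implicants: --11, -11-, 0-1-, 00-0, 11--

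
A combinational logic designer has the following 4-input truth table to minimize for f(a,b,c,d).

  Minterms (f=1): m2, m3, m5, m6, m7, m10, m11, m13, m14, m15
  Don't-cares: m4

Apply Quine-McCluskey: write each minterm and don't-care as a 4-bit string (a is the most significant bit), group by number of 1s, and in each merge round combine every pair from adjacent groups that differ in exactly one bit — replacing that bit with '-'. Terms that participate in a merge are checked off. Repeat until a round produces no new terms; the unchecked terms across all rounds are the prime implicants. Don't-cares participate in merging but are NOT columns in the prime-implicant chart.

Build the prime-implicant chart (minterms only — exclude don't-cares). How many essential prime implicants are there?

[col 0] 0010*, 0011*, 0100*, 0101*, 0110*, 0111*, 1010*, 1011*, 1101*, 1110*, 1111*
[col 1] -010*, -011*, -101*, -110*, -111*, 0-10*, 0-11*, 001-*, 01-0*, 01-1*, 010-*, 011-*, 1-10*, 1-11*, 101-*, 11-1*, 111-*
[col 2] --10*, --11*, -01-*, -1-1, -11-*, 0-1-*, 01--, 1-1-*
[col 3] --1-
Prime implicants: --1-, -1-1, 01--
PI chart (minterm → PIs covering it):
  2 | --1-  (sole → essential)
  3 | --1-  (sole → essential)
  5 | -1-1,01--
  6 | --1-,01--
  7 | --1-,-1-1,01--
  10 | --1-  (sole → essential)
  11 | --1-  (sole → essential)
  13 | -1-1  (sole → essential)
  14 | --1-  (sole → essential)
  15 | --1-,-1-1
Essential prime implicants: --1-, -1-1

2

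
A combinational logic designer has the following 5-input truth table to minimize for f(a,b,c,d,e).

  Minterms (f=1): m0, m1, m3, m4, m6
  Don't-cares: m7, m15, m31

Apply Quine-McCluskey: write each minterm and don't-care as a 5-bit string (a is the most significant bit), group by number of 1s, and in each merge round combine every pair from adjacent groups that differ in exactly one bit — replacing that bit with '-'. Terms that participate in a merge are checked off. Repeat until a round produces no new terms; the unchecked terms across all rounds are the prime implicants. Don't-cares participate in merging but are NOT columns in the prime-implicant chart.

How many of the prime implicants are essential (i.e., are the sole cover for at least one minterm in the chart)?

0

Round 0: 00000✓ 00001✓ 00011✓ 00100✓ 00110✓ 00111✓ 01111✓ 11111✓
Round 1: -1111 0-111 00-00 00-11 000-1 0000- 001-0 0011-
PIs = {-1111, 0-111, 00-00, 00-11, 000-1, 0000-, 001-0, 0011-}
Coverage chart:
  m0: 00-00,0000-
  m1: 000-1,0000-
  m3: 00-11,000-1
  m4: 00-00,001-0
  m6: 001-0,0011-
(no essential prime implicants)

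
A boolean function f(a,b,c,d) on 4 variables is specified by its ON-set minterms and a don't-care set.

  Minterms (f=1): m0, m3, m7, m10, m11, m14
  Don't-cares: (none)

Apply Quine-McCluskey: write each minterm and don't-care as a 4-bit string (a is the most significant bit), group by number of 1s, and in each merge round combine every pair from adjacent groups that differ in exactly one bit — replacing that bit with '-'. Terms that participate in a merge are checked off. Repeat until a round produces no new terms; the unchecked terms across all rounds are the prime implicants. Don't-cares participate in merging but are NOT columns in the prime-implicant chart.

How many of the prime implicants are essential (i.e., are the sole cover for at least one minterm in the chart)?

size-2^0 implicants → 0000  0011(✓)  0111(✓)  1010(✓)  1011(✓)  1110(✓)
size-2^1 implicants → -011  0-11  1-10  101-
Unchecked terms (primes): -011, 0-11, 0000, 1-10, 101-
Minterm coverage:
  m0 ⊆ 0000 [E]
  m3 ⊆ -011,0-11
  m7 ⊆ 0-11 [E]
  m10 ⊆ 1-10,101-
  m11 ⊆ -011,101-
  m14 ⊆ 1-10 [E]
E = {0-11, 0000, 1-10}

3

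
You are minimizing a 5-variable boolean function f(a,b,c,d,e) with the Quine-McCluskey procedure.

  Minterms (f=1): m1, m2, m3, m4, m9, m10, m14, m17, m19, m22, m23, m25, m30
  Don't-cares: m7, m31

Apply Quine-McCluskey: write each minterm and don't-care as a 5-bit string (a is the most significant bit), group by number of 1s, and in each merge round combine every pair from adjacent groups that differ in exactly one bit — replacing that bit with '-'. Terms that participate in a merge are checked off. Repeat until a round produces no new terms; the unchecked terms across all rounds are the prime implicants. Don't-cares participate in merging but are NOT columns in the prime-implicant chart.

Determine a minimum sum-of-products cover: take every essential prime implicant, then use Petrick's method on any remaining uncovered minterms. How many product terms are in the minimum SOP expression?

[col 0] 00001*, 00010*, 00011*, 00100, 00111*, 01001*, 01010*, 01110*, 10001*, 10011*, 10110*, 10111*, 11001*, 11110*, 11111*
[col 1] -0001*, -0011*, -0111*, -1001*, -1110, 0-001*, 0-010, 00-11*, 000-1*, 0001-, 01-10, 1-001*, 1-110*, 1-111*, 10-11*, 100-1*, 1011-*, 1111-*
[col 2] --001, -0-11, -00-1, 1-11-
Prime implicants: --001, -0-11, -00-1, -1110, 0-010, 0001-, 00100, 01-10, 1-11-
PI chart (minterm → PIs covering it):
  1 | --001,-00-1
  2 | 0-010,0001-
  3 | -0-11,-00-1,0001-
  4 | 00100  (sole → essential)
  9 | --001  (sole → essential)
  10 | 0-010,01-10
  14 | -1110,01-10
  17 | --001,-00-1
  19 | -0-11,-00-1
  22 | 1-11-  (sole → essential)
  23 | -0-11,1-11-
  25 | --001  (sole → essential)
  30 | -1110,1-11-
Essential prime implicants: --001, 00100, 1-11-
Petrick residual → -0-11, -1110, 0-010
Minimum SOP uses 6 PIs: c'd'e + b'de + bcde' + a'c'de' + a'b'cd'e' + acd

6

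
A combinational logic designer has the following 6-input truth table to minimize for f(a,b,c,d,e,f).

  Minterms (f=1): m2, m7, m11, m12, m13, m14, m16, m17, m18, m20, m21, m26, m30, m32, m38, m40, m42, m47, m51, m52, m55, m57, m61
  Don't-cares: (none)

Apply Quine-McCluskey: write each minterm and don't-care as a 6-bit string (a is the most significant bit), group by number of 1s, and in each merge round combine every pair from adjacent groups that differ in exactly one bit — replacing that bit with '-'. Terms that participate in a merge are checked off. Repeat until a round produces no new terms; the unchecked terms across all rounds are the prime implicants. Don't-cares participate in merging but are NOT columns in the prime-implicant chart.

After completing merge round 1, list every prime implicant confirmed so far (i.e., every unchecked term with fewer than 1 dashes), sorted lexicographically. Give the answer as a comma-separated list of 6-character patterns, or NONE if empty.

000111, 001011, 100110, 101111

[col 0] 000010*, 000111, 001011, 001100*, 001101*, 001110*, 010000*, 010001*, 010010*, 010100*, 010101*, 011010*, 011110*, 100000*, 100110, 101000*, 101010*, 101111, 110011*, 110100*, 110111*, 111001*, 111101*
[col 1] -10100, 0-0010, 0-1110, 0011-0, 00110-, 01-010, 010-00*, 010-01*, 0100-0, 01000-*, 01010-*, 011-10, 10-000, 1010-0, 110-11, 111-01
[col 2] 010-0-
Prime implicants: -10100, 0-0010, 0-1110, 000111, 001011, 0011-0, 00110-, 01-010, 010-0-, 0100-0, 011-10, 10-000, 100110, 1010-0, 101111, 110-11, 111-01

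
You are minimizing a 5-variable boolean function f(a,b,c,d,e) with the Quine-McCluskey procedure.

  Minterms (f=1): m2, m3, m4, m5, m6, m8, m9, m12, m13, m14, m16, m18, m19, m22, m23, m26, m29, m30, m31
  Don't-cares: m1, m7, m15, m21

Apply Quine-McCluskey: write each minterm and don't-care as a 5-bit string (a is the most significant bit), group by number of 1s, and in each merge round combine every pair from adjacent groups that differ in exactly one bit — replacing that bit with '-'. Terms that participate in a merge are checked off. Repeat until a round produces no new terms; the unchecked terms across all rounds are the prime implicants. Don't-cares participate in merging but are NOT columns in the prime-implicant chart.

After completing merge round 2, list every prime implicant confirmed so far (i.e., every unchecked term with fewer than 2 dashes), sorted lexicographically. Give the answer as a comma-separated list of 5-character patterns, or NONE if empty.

Round 0: 00001✓ 00010✓ 00011✓ 00100✓ 00101✓ 00110✓ 00111✓ 01000✓ 01001✓ 01100✓ 01101✓ 01110✓ 01111✓ 10000✓ 10010✓ 10011✓ 10101✓ 10110✓ 10111✓ 11010✓ 11101✓ 11110✓ 11111✓
Round 1: -0010✓ -0011✓ -0101✓ -0110✓ -0111✓ -1101✓ -1110✓ -1111✓ 0-001✓ 0-100✓ 0-101✓ 0-110✓ 0-111✓ 00-01✓ 00-10✓ 00-11✓ 000-1✓ 0001-✓ 001-0✓ 001-1✓ 0010-✓ 0011-✓ 01-00✓ 01-01✓ 0100-✓ 011-0✓ 011-1✓ 0110-✓ 0111-✓ 1-010✓ 1-101✓ 1-110✓ 1-111✓ 10-10✓ 10-11✓ 100-0 1001-✓ 101-1✓ 1011-✓ 11-10✓ 111-1✓ 1111-✓
Round 2: --101✓ --110✓ --111✓ -0-10✓ -0-11✓ -001-✓ -01-1✓ -011-✓ -11-1✓ -111-✓ 0--01 0-1-0✓ 0-1-1✓ 0-10-✓ 0-11-✓ 00--1 00-1-✓ 001--✓ 01-0- 011--✓ 1--10 1-1-1✓ 1-11-✓ 10-1-✓
Round 3: --1-1 --11- -0-1- 0-1--
PIs = {--1-1, --11-, -0-1-, 0--01, 0-1--, 00--1, 01-0-, 1--10, 100-0}

100-0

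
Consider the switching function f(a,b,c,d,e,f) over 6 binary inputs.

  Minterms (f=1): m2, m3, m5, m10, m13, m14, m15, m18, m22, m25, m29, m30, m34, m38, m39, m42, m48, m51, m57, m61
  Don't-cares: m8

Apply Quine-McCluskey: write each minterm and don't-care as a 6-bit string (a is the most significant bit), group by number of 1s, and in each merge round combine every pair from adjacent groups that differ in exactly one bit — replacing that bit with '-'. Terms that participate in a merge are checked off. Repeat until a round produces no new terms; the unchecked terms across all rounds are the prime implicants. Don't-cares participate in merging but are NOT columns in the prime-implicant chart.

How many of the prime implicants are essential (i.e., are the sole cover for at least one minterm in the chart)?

7

[col 0] 000010*, 000011*, 000101*, 001000*, 001010*, 001101*, 001110*, 001111*, 010010*, 010110*, 011001*, 011101*, 011110*, 100010*, 100110*, 100111*, 101010*, 110000, 110011, 111001*, 111101*
[col 1] -00010*, -01010*, -11001*, -11101*, 0-0010, 0-1101, 0-1110, 00-010*, 00-101, 00001-, 001-10, 0010-0, 0011-1, 00111-, 01-110, 010-10, 011-01*, 10-010*, 100-10, 10011-, 111-01*
[col 2] -0-010, -11-01
Prime implicants: -0-010, -11-01, 0-0010, 0-1101, 0-1110, 00-101, 00001-, 001-10, 0010-0, 0011-1, 00111-, 01-110, 010-10, 100-10, 10011-, 110000, 110011
PI chart (minterm → PIs covering it):
  2 | -0-010,0-0010,00001-
  3 | 00001-  (sole → essential)
  5 | 00-101  (sole → essential)
  10 | -0-010,001-10,0010-0
  13 | 0-1101,00-101,0011-1
  14 | 0-1110,001-10,00111-
  15 | 0011-1,00111-
  18 | 0-0010,010-10
  22 | 01-110,010-10
  25 | -11-01  (sole → essential)
  29 | -11-01,0-1101
  30 | 0-1110,01-110
  34 | -0-010,100-10
  38 | 100-10,10011-
  39 | 10011-  (sole → essential)
  42 | -0-010  (sole → essential)
  48 | 110000  (sole → essential)
  51 | 110011  (sole → essential)
  57 | -11-01  (sole → essential)
  61 | -11-01  (sole → essential)
Essential prime implicants: -0-010, -11-01, 00-101, 00001-, 10011-, 110000, 110011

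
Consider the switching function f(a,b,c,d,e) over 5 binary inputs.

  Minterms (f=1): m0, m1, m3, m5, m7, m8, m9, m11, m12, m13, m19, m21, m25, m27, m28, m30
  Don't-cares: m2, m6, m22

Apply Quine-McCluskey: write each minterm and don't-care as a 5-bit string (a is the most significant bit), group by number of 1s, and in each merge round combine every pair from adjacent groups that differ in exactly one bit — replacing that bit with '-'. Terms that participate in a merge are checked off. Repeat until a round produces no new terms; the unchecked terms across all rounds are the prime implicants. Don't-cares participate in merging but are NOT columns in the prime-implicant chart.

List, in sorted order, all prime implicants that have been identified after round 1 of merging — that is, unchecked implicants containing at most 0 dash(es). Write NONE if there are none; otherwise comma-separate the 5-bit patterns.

size-2^0 implicants → 00000(✓)  00001(✓)  00010(✓)  00011(✓)  00101(✓)  00110(✓)  00111(✓)  01000(✓)  01001(✓)  01011(✓)  01100(✓)  01101(✓)  10011(✓)  10101(✓)  10110(✓)  11001(✓)  11011(✓)  11100(✓)  11110(✓)
size-2^1 implicants → -0011(✓)  -0101  -0110  -1001(✓)  -1011(✓)  -1100  0-000(✓)  0-001(✓)  0-011(✓)  0-101(✓)  00-01(✓)  00-10(✓)  00-11(✓)  000-0(✓)  000-1(✓)  0000-(✓)  0001-(✓)  001-1(✓)  0011-(✓)  01-00(✓)  01-01(✓)  010-1(✓)  0100-(✓)  0110-(✓)  1-011(✓)  1-110  110-1(✓)  111-0
size-2^2 implicants → --011  -10-1  0--01  0-0-1  0-00-  00--1  00-1-  000--  01-0-
Unchecked terms (primes): --011, -0101, -0110, -10-1, -1100, 0--01, 0-0-1, 0-00-, 00--1, 00-1-, 000--, 01-0-, 1-110, 111-0

NONE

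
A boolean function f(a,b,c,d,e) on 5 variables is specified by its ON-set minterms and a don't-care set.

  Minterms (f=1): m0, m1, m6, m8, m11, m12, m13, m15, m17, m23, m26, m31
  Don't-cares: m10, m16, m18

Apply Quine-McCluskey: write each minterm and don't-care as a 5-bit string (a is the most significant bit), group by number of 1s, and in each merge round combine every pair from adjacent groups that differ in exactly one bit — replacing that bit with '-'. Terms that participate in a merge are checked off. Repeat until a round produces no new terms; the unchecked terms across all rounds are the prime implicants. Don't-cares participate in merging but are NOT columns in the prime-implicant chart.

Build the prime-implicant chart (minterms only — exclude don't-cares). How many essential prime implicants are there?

3

size-2^0 implicants → 00000(✓)  00001(✓)  00110  01000(✓)  01010(✓)  01011(✓)  01100(✓)  01101(✓)  01111(✓)  10000(✓)  10001(✓)  10010(✓)  10111(✓)  11010(✓)  11111(✓)
size-2^1 implicants → -0000(✓)  -0001(✓)  -1010  -1111  0-000  0000-(✓)  01-00  01-11  010-0  0101-  011-1  0110-  1-010  1-111  100-0  1000-(✓)
size-2^2 implicants → -000-
Unchecked terms (primes): -000-, -1010, -1111, 0-000, 00110, 01-00, 01-11, 010-0, 0101-, 011-1, 0110-, 1-010, 1-111, 100-0
Minterm coverage:
  m0 ⊆ -000-,0-000
  m1 ⊆ -000- [E]
  m6 ⊆ 00110 [E]
  m8 ⊆ 0-000,01-00,010-0
  m11 ⊆ 01-11,0101-
  m12 ⊆ 01-00,0110-
  m13 ⊆ 011-1,0110-
  m15 ⊆ -1111,01-11,011-1
  m17 ⊆ -000- [E]
  m23 ⊆ 1-111 [E]
  m26 ⊆ -1010,1-010
  m31 ⊆ -1111,1-111
E = {-000-, 00110, 1-111}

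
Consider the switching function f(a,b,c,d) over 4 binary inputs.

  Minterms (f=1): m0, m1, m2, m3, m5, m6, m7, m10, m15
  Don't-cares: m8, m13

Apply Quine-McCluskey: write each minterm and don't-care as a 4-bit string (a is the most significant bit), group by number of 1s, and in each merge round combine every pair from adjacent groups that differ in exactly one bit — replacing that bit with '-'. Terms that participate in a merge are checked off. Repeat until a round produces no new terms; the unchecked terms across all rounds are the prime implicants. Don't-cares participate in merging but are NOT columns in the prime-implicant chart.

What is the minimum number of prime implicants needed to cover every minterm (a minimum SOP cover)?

4

[col 0] 0000*, 0001*, 0010*, 0011*, 0101*, 0110*, 0111*, 1000*, 1010*, 1101*, 1111*
[col 1] -000*, -010*, -101*, -111*, 0-01*, 0-10*, 0-11*, 00-0*, 00-1*, 000-*, 001-*, 01-1*, 011-*, 10-0*, 11-1*
[col 2] -0-0, -1-1, 0--1, 0-1-, 00--
Prime implicants: -0-0, -1-1, 0--1, 0-1-, 00--
PI chart (minterm → PIs covering it):
  0 | -0-0,00--
  1 | 0--1,00--
  2 | -0-0,0-1-,00--
  3 | 0--1,0-1-,00--
  5 | -1-1,0--1
  6 | 0-1-  (sole → essential)
  7 | -1-1,0--1,0-1-
  10 | -0-0  (sole → essential)
  15 | -1-1  (sole → essential)
Essential prime implicants: -0-0, -1-1, 0-1-
Petrick residual → 0--1
Minimum SOP uses 4 PIs: b'd' + bd + a'd + a'c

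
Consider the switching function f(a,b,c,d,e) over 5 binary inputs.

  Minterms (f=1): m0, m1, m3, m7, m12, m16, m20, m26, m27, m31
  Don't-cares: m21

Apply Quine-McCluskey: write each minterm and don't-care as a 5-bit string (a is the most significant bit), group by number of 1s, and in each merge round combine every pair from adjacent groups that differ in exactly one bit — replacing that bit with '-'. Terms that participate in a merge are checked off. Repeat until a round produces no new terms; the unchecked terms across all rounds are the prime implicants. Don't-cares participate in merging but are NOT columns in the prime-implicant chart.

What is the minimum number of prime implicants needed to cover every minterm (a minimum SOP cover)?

size-2^0 implicants → 00000(✓)  00001(✓)  00011(✓)  00111(✓)  01100  10000(✓)  10100(✓)  10101(✓)  11010(✓)  11011(✓)  11111(✓)
size-2^1 implicants → -0000  00-11  000-1  0000-  10-00  1010-  11-11  1101-
Unchecked terms (primes): -0000, 00-11, 000-1, 0000-, 01100, 10-00, 1010-, 11-11, 1101-
Minterm coverage:
  m0 ⊆ -0000,0000-
  m1 ⊆ 000-1,0000-
  m3 ⊆ 00-11,000-1
  m7 ⊆ 00-11 [E]
  m12 ⊆ 01100 [E]
  m16 ⊆ -0000,10-00
  m20 ⊆ 10-00,1010-
  m26 ⊆ 1101- [E]
  m27 ⊆ 11-11,1101-
  m31 ⊆ 11-11 [E]
E = {00-11, 01100, 11-11, 1101-}
Petrick residual → 0000-, 10-00
Cover = a'b'de + a'b'c'd' + a'bcd'e' + ab'd'e' + abde + abc'd  |cover|=6

6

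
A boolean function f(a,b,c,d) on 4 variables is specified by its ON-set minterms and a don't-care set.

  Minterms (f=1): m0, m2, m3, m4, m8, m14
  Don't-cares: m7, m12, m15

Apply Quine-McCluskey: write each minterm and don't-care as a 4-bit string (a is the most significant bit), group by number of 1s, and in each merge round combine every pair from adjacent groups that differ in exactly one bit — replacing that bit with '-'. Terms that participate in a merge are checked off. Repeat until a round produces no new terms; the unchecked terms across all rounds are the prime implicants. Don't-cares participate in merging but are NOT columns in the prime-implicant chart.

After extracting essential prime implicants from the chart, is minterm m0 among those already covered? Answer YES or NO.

YES

size-2^0 implicants → 0000(✓)  0010(✓)  0011(✓)  0100(✓)  0111(✓)  1000(✓)  1100(✓)  1110(✓)  1111(✓)
size-2^1 implicants → -000(✓)  -100(✓)  -111  0-00(✓)  0-11  00-0  001-  1-00(✓)  11-0  111-
size-2^2 implicants → --00
Unchecked terms (primes): --00, -111, 0-11, 00-0, 001-, 11-0, 111-
Minterm coverage:
  m0 ⊆ --00,00-0
  m2 ⊆ 00-0,001-
  m3 ⊆ 0-11,001-
  m4 ⊆ --00 [E]
  m8 ⊆ --00 [E]
  m14 ⊆ 11-0,111-
E = {--00}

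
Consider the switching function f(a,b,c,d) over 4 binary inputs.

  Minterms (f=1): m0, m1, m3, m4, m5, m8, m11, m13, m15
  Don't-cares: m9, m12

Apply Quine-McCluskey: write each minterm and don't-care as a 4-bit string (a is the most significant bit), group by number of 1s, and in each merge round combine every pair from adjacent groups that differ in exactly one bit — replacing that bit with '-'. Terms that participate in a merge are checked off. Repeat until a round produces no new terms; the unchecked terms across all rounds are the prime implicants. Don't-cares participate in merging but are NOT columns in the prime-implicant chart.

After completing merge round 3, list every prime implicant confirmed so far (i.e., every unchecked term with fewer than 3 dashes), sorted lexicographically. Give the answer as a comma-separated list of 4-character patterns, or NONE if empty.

-0-1, 1--1

size-2^0 implicants → 0000(✓)  0001(✓)  0011(✓)  0100(✓)  0101(✓)  1000(✓)  1001(✓)  1011(✓)  1100(✓)  1101(✓)  1111(✓)
size-2^1 implicants → -000(✓)  -001(✓)  -011(✓)  -100(✓)  -101(✓)  0-00(✓)  0-01(✓)  00-1(✓)  000-(✓)  010-(✓)  1-00(✓)  1-01(✓)  1-11(✓)  10-1(✓)  100-(✓)  11-1(✓)  110-(✓)
size-2^2 implicants → --00(✓)  --01(✓)  -0-1  -00-(✓)  -10-(✓)  0-0-(✓)  1--1  1-0-(✓)
size-2^3 implicants → --0-
Unchecked terms (primes): --0-, -0-1, 1--1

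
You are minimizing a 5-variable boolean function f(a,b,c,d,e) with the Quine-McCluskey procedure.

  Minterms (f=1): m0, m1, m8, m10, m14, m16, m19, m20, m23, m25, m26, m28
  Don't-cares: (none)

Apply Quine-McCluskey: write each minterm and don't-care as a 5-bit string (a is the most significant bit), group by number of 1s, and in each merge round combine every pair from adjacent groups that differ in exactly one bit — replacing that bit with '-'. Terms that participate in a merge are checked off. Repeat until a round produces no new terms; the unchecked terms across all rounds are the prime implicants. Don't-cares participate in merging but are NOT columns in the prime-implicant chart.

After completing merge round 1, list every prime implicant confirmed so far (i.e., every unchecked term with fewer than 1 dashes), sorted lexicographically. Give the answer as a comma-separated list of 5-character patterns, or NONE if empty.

size-2^0 implicants → 00000(✓)  00001(✓)  01000(✓)  01010(✓)  01110(✓)  10000(✓)  10011(✓)  10100(✓)  10111(✓)  11001  11010(✓)  11100(✓)
size-2^1 implicants → -0000  -1010  0-000  0000-  01-10  010-0  1-100  10-00  10-11
Unchecked terms (primes): -0000, -1010, 0-000, 0000-, 01-10, 010-0, 1-100, 10-00, 10-11, 11001

11001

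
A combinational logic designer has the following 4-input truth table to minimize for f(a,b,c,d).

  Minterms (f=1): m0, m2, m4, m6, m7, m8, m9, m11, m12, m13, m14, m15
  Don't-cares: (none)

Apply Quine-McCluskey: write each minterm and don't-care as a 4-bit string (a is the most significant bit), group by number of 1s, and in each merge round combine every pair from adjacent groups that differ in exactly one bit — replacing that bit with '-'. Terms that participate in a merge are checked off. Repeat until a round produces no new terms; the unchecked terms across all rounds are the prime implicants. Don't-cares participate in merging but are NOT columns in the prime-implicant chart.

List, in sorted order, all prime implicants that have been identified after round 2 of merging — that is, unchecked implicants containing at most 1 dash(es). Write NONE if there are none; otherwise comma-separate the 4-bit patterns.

size-2^0 implicants → 0000(✓)  0010(✓)  0100(✓)  0110(✓)  0111(✓)  1000(✓)  1001(✓)  1011(✓)  1100(✓)  1101(✓)  1110(✓)  1111(✓)
size-2^1 implicants → -000(✓)  -100(✓)  -110(✓)  -111(✓)  0-00(✓)  0-10(✓)  00-0(✓)  01-0(✓)  011-(✓)  1-00(✓)  1-01(✓)  1-11(✓)  10-1(✓)  100-(✓)  11-0(✓)  11-1(✓)  110-(✓)  111-(✓)
size-2^2 implicants → --00  -1-0  -11-  0--0  1--1  1-0-  11--
Unchecked terms (primes): --00, -1-0, -11-, 0--0, 1--1, 1-0-, 11--

NONE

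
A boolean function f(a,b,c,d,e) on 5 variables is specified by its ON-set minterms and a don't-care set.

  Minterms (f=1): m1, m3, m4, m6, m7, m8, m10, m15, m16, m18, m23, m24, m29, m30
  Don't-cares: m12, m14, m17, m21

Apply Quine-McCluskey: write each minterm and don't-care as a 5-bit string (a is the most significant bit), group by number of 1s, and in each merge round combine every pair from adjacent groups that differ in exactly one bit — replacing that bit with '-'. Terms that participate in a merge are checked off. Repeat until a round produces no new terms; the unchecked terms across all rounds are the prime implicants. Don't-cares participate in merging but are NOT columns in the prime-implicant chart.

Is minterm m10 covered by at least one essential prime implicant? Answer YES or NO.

YES

size-2^0 implicants → 00001(✓)  00011(✓)  00100(✓)  00110(✓)  00111(✓)  01000(✓)  01010(✓)  01100(✓)  01110(✓)  01111(✓)  10000(✓)  10001(✓)  10010(✓)  10101(✓)  10111(✓)  11000(✓)  11101(✓)  11110(✓)
size-2^1 implicants → -0001  -0111  -1000  -1110  0-100(✓)  0-110(✓)  0-111(✓)  00-11  000-1  001-0(✓)  0011-(✓)  01-00(✓)  01-10(✓)  010-0(✓)  011-0(✓)  0111-(✓)  1-000  1-101  10-01  100-0  1000-  101-1
size-2^2 implicants → 0-1-0  0-11-  01--0
Unchecked terms (primes): -0001, -0111, -1000, -1110, 0-1-0, 0-11-, 00-11, 000-1, 01--0, 1-000, 1-101, 10-01, 100-0, 1000-, 101-1
Minterm coverage:
  m1 ⊆ -0001,000-1
  m3 ⊆ 00-11,000-1
  m4 ⊆ 0-1-0 [E]
  m6 ⊆ 0-1-0,0-11-
  m7 ⊆ -0111,0-11-,00-11
  m8 ⊆ -1000,01--0
  m10 ⊆ 01--0 [E]
  m15 ⊆ 0-11- [E]
  m16 ⊆ 1-000,100-0,1000-
  m18 ⊆ 100-0 [E]
  m23 ⊆ -0111,101-1
  m24 ⊆ -1000,1-000
  m29 ⊆ 1-101 [E]
  m30 ⊆ -1110 [E]
E = {-1110, 0-1-0, 0-11-, 01--0, 1-101, 100-0}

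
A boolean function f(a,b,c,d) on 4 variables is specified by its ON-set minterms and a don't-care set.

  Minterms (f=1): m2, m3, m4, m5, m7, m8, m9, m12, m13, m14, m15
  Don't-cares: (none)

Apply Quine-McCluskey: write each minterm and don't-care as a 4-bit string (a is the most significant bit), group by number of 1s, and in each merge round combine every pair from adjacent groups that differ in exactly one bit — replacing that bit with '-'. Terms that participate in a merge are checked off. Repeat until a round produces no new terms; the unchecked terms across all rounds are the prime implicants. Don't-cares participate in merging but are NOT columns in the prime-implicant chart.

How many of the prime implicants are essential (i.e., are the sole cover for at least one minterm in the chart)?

4

[col 0] 0010*, 0011*, 0100*, 0101*, 0111*, 1000*, 1001*, 1100*, 1101*, 1110*, 1111*
[col 1] -100*, -101*, -111*, 0-11, 001-, 01-1*, 010-*, 1-00*, 1-01*, 100-*, 11-0*, 11-1*, 110-*, 111-*
[col 2] -1-1, -10-, 1-0-, 11--
Prime implicants: -1-1, -10-, 0-11, 001-, 1-0-, 11--
PI chart (minterm → PIs covering it):
  2 | 001-  (sole → essential)
  3 | 0-11,001-
  4 | -10-  (sole → essential)
  5 | -1-1,-10-
  7 | -1-1,0-11
  8 | 1-0-  (sole → essential)
  9 | 1-0-  (sole → essential)
  12 | -10-,1-0-,11--
  13 | -1-1,-10-,1-0-,11--
  14 | 11--  (sole → essential)
  15 | -1-1,11--
Essential prime implicants: -10-, 001-, 1-0-, 11--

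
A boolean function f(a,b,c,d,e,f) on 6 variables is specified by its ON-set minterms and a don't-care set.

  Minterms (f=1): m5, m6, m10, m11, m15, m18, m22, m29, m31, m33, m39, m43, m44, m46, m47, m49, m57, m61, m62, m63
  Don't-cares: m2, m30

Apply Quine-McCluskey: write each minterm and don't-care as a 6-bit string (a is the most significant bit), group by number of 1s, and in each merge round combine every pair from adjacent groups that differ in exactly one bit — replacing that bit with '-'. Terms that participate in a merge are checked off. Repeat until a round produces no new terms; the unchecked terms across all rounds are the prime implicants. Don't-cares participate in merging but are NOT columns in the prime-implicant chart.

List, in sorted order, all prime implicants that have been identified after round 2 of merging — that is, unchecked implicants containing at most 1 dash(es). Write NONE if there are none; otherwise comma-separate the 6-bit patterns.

[col 0] 000010*, 000101, 000110*, 001010*, 001011*, 001111*, 010010*, 010110*, 011101*, 011110*, 011111*, 100001*, 100111*, 101011*, 101100*, 101110*, 101111*, 110001*, 111001*, 111101*, 111110*, 111111*
[col 1] -01011*, -01111*, -11101*, -11110*, -11111*, 0-0010*, 0-0110*, 0-1111*, 00-010, 000-10*, 001-11*, 00101-, 01-110, 010-10*, 0111-1*, 01111-*, 1-0001, 1-1110*, 1-1111*, 10-111, 101-11*, 1011-0, 10111-*, 11-001, 111-01, 1111-1*, 11111-*
[col 2] --1111, -01-11, -111-1, -1111-, 0-0-10, 1-111-
Prime implicants: --1111, -01-11, -111-1, -1111-, 0-0-10, 00-010, 000101, 00101-, 01-110, 1-0001, 1-111-, 10-111, 1011-0, 11-001, 111-01

00-010, 000101, 00101-, 01-110, 1-0001, 10-111, 1011-0, 11-001, 111-01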